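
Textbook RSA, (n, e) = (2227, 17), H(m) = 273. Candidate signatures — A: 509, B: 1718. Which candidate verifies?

B

Candidate A: 509^2 = 259081 ≡ 749; 509^4 ≡ 749^2 = 561001 ≡ 2024; 509^8 ≡ 2024^2 = 4096576 ≡ 1123; 509^16 ≡ 1123^2 = 1261129 ≡ 647; 17 = 16 + 1, so 509^17 ≡ 647·509 ≡ 1954 (mod 2227)
Candidate B: 1718^2 = 2951524 ≡ 749; 1718^4 ≡ 749^2 = 561001 ≡ 2024; 1718^8 ≡ 2024^2 = 4096576 ≡ 1123; 1718^16 ≡ 1123^2 = 1261129 ≡ 647; 17 = 16 + 1, so 1718^17 ≡ 647·1718 ≡ 273 (mod 2227)
  → matches H(m) = 273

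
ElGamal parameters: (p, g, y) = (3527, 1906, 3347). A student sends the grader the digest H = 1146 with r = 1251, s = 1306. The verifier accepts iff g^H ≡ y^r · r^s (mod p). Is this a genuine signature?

Left side g^H mod p:
Squares mod 3527: 1906^1≡1906, 1906^2≡26, 1906^4≡676, 1906^8≡1993, 1906^16≡647, 1906^32≡2423, 1906^64≡2001, 1906^128≡856, 1906^256≡2647, 1906^512≡1987, 1906^1024≡1456
1146 = 1024 + 64 + 32 + 16 + 8 + 2, so 1906^1146 ≡ 1456·2001·2423·647·1993·26 ≡ 217 (mod 3527)
Right side y^r · r^s mod p:
Squares mod 3527: 3347^1≡3347, 3347^2≡657, 3347^4≡1355, 3347^8≡1985, 3347^16≡566, 3347^32≡2926, 3347^64≡1447, 3347^128≡2298, 3347^256≡885, 3347^512≡231, 3347^1024≡456
1251 = 1024 + 128 + 64 + 32 + 2 + 1, so 3347^1251 ≡ 456·2298·1447·2926·657·3347 ≡ 2901 (mod 3527)
Squares mod 3527: 1251^1≡1251, 1251^2≡2540, 1251^4≡717, 1251^8≡2674, 1251^16≡1047, 1251^32≡2839, 1251^64≡726, 1251^128≡1553, 1251^256≡2868, 1251^512≡460, 1251^1024≡3507
1306 = 1024 + 256 + 16 + 8 + 2, so 1251^1306 ≡ 3507·2868·1047·2674·2540 ≡ 2049 (mod 3527)
2901·2049 = 5944149 ≡ 1154 (mod 3527)
217 ≠ 1154, so verification fails.

forged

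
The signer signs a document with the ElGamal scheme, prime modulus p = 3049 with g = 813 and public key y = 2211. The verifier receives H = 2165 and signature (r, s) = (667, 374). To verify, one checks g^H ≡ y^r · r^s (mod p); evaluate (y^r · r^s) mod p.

2211^2 = 4888521 ≡ 974
2211^4 ≡ 974^2 = 948676 ≡ 437
2211^8 ≡ 437^2 = 190969 ≡ 1931
2211^16 ≡ 1931^2 = 3728761 ≡ 2883
2211^32 ≡ 2883^2 = 8311689 ≡ 115
2211^64 ≡ 115^2 = 13225 ≡ 1029
2211^128 ≡ 1029^2 = 1058841 ≡ 838
2211^256 ≡ 838^2 = 702244 ≡ 974
2211^512 ≡ 974^2 = 948676 ≡ 437
667 = 512 + 128 + 16 + 8 + 2 + 1, so 2211^667 ≡ 437·838·2883·1931·974·2211 ≡ 2934 (mod 3049)
667^2 = 444889 ≡ 2784
667^4 ≡ 2784^2 = 7750656 ≡ 98
667^8 ≡ 98^2 = 9604 ≡ 457
667^16 ≡ 457^2 = 208849 ≡ 1517
667^32 ≡ 1517^2 = 2301289 ≡ 2343
667^64 ≡ 2343^2 = 5489649 ≡ 1449
667^128 ≡ 1449^2 = 2099601 ≡ 1889
667^256 ≡ 1889^2 = 3568321 ≡ 991
374 = 256 + 64 + 32 + 16 + 4 + 2, so 667^374 ≡ 991·1449·2343·1517·98·2784 ≡ 599 (mod 3049)
y^r · r^s ≡ 2934·599 = 1757466 ≡ 1242 (mod 3049)

1242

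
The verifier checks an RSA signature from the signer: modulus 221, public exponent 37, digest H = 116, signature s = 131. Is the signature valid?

invalid

Squares mod 221: s^1≡131, s^2≡144, s^4≡183, s^8≡118, s^16≡1, s^32≡1
37 = 32 + 4 + 1, so s^37 ≡ 1·183·131 ≡ 105 (mod 221)
The recovered value 105 does not match the digest 116.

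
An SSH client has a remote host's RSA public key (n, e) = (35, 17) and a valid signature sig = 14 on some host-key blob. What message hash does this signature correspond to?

14

sig^2 ≡ 14^2 = 196 ≡ 21
sig^4 ≡ 21^2 = 441 ≡ 21
sig^8 ≡ 21^2 = 441 ≡ 21
sig^16 ≡ 21^2 = 441 ≡ 21
17 = 16 + 1, so sig^17 ≡ 21·14 ≡ 14 (mod 35)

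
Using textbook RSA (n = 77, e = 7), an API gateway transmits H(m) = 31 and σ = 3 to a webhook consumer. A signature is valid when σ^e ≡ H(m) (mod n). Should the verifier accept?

σ^2 ≡ 3^2 = 9
σ^4 ≡ 9^2 = 81 ≡ 4
7 = 4 + 2 + 1, so σ^7 ≡ 4·9·3 ≡ 31 (mod 77)
σ^7 mod 77 = 31 matches H(m).

accept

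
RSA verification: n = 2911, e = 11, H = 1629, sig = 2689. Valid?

sig^2 ≡ 2689^2 = 7230721 ≡ 2708
sig^4 ≡ 2708^2 = 7333264 ≡ 455
sig^8 ≡ 455^2 = 207025 ≡ 344
11 = 8 + 2 + 1, so sig^11 ≡ 344·2708·2689 ≡ 1629 (mod 2911)
1629 = H, so the signature checks out.

yes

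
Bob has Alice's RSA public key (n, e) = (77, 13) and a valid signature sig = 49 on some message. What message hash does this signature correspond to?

70

sig^2 ≡ 49^2 = 2401 ≡ 14
sig^4 ≡ 14^2 = 196 ≡ 42
sig^8 ≡ 42^2 = 1764 ≡ 70
13 = 8 + 4 + 1, so sig^13 ≡ 70·42·49 ≡ 70 (mod 77)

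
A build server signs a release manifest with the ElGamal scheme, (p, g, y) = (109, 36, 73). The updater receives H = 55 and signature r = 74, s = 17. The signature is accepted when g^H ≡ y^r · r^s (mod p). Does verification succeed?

Left side g^H mod p:
36^2 = 1296 ≡ 97
36^4 ≡ 97^2 = 9409 ≡ 35
36^8 ≡ 35^2 = 1225 ≡ 26
36^16 ≡ 26^2 = 676 ≡ 22
36^32 ≡ 22^2 = 484 ≡ 48
55 = 32 + 16 + 4 + 2 + 1, so 36^55 ≡ 48·22·35·97·36 ≡ 36 (mod 109)
Right side y^r · r^s mod p:
73^2 = 5329 ≡ 97
73^4 ≡ 97^2 = 9409 ≡ 35
73^8 ≡ 35^2 = 1225 ≡ 26
73^16 ≡ 26^2 = 676 ≡ 22
73^32 ≡ 22^2 = 484 ≡ 48
73^64 ≡ 48^2 = 2304 ≡ 15
74 = 64 + 8 + 2, so 73^74 ≡ 15·26·97 ≡ 7 (mod 109)
74^2 = 5476 ≡ 26
74^4 ≡ 26^2 = 676 ≡ 22
74^8 ≡ 22^2 = 484 ≡ 48
74^16 ≡ 48^2 = 2304 ≡ 15
17 = 16 + 1, so 74^17 ≡ 15·74 ≡ 20 (mod 109)
7·20 = 140 ≡ 31 (mod 109)
36 ≠ 31, so verification fails.

fails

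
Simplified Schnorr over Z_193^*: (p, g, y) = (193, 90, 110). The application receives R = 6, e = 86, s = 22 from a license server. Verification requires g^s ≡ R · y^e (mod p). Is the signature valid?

valid

g^s mod p:
Squares mod 193: 90^1≡90, 90^2≡187, 90^4≡36, 90^8≡138, 90^16≡130
22 = 16 + 4 + 2, so 90^22 ≡ 130·36·187 ≡ 98 (mod 193)
R · y^e mod p:
Squares mod 193: 110^1≡110, 110^2≡134, 110^4≡7, 110^8≡49, 110^16≡85, 110^32≡84, 110^64≡108
86 = 64 + 16 + 4 + 2, so 110^86 ≡ 108·85·7·134 ≡ 145 (mod 193)
6·145 = 870 ≡ 98 (mod 193)
98 ≡ 98 (mod 193); signature holds.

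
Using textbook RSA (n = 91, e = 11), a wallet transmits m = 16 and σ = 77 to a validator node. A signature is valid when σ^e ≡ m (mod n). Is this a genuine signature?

forged

Squares mod 91: σ^1≡77, σ^2≡14, σ^4≡14, σ^8≡14
11 = 8 + 2 + 1, so σ^11 ≡ 14·14·77 ≡ 77 (mod 91)
77 ≠ 16, so verification fails.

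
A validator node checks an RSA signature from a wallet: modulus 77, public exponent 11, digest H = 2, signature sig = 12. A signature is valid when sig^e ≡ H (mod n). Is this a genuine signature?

Squares mod 77: sig^1≡12, sig^2≡67, sig^4≡23, sig^8≡67
11 = 8 + 2 + 1, so sig^11 ≡ 67·67·12 ≡ 45 (mod 77)
The recovered value 45 does not match the digest 2.

forged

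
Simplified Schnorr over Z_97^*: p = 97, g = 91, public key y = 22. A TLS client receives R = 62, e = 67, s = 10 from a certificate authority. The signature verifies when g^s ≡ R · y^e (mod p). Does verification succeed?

g^s mod p:
91^2 = 8281 ≡ 36
91^4 ≡ 36^2 = 1296 ≡ 35
91^8 ≡ 35^2 = 1225 ≡ 61
10 = 8 + 2, so 91^10 ≡ 61·36 ≡ 62 (mod 97)
R · y^e mod p:
22^2 = 484 ≡ 96
22^4 ≡ 96^2 = 9216 ≡ 1
22^8 ≡ 1^2 = 1
22^16 ≡ 1^2 = 1
22^32 ≡ 1^2 = 1
22^64 ≡ 1^2 = 1
67 = 64 + 2 + 1, so 22^67 ≡ 1·96·22 ≡ 75 (mod 97)
62·75 = 4650 ≡ 91 (mod 97)
62 ≠ 91; the check fails.

fails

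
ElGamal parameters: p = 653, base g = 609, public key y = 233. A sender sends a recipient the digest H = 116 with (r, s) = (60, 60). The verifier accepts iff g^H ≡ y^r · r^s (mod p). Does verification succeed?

Left side g^H mod p:
Squares mod 653: 609^1≡609, 609^2≡630, 609^4≡529, 609^8≡357, 609^16≡114, 609^32≡589, 609^64≡178
116 = 64 + 32 + 16 + 4, so 609^116 ≡ 178·589·114·529 ≡ 329 (mod 653)
Right side y^r · r^s mod p:
Squares mod 653: 233^1≡233, 233^2≡90, 233^4≡264, 233^8≡478, 233^16≡587, 233^32≡438
60 = 32 + 16 + 8 + 4, so 233^60 ≡ 438·587·478·264 ≡ 44 (mod 653)
Squares mod 653: 60^1≡60, 60^2≡335, 60^4≡562, 60^8≡445, 60^16≡166, 60^32≡130
60 = 32 + 16 + 8 + 4, so 60^60 ≡ 130·166·445·562 ≡ 374 (mod 653)
44·374 = 16456 ≡ 131 (mod 653)
329 ≠ 131, so verification fails.

fails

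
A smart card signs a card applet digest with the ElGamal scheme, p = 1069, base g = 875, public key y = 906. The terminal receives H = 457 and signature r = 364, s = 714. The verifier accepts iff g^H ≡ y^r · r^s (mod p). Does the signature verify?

does not verify

Left side g^H mod p:
Squares mod 1069: 875^1≡875, 875^2≡221, 875^4≡736, 875^8≡782, 875^16≡56, 875^32≡998, 875^64≡765, 875^128≡482, 875^256≡351
457 = 256 + 128 + 64 + 8 + 1, so 875^457 ≡ 351·482·765·782·875 ≡ 723 (mod 1069)
Right side y^r · r^s mod p:
Squares mod 1069: 906^1≡906, 906^2≡913, 906^4≡818, 906^8≡999, 906^16≡624, 906^32≡260, 906^64≡253, 906^128≡938, 906^256≡57
364 = 256 + 64 + 32 + 8 + 4, so 906^364 ≡ 57·253·260·999·818 ≡ 999 (mod 1069)
Squares mod 1069: 364^1≡364, 364^2≡1009, 364^4≡393, 364^8≡513, 364^16≡195, 364^32≡610, 364^64≡88, 364^128≡261, 364^256≡774, 364^512≡436
714 = 512 + 128 + 64 + 8 + 2, so 364^714 ≡ 436·261·88·513·1009 ≡ 944 (mod 1069)
999·944 = 943056 ≡ 198 (mod 1069)
723 ≠ 198, so verification fails.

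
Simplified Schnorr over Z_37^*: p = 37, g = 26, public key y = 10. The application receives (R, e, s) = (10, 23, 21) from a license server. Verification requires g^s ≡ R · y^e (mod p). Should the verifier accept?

g^s mod p:
26^2 = 676 ≡ 10
26^4 ≡ 10^2 = 100 ≡ 26
26^8 ≡ 26^2 = 676 ≡ 10
26^16 ≡ 10^2 = 100 ≡ 26
21 = 16 + 4 + 1, so 26^21 ≡ 26·26·26 ≡ 1 (mod 37)
R · y^e mod p:
10^2 = 100 ≡ 26
10^4 ≡ 26^2 = 676 ≡ 10
10^8 ≡ 10^2 = 100 ≡ 26
10^16 ≡ 26^2 = 676 ≡ 10
23 = 16 + 4 + 2 + 1, so 10^23 ≡ 10·10·26·10 ≡ 26 (mod 37)
10·26 = 260 ≡ 1 (mod 37)
1 ≡ 1 (mod 37); signature holds.

accept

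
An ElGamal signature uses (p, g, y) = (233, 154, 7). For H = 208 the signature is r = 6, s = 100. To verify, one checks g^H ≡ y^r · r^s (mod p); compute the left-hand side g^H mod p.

76

Squares mod 233: 154^1≡154, 154^2≡183, 154^4≡170, 154^8≡8, 154^16≡64, 154^32≡135, 154^64≡51, 154^128≡38
208 = 128 + 64 + 16, so 154^208 ≡ 38·51·64 ≡ 76 (mod 233)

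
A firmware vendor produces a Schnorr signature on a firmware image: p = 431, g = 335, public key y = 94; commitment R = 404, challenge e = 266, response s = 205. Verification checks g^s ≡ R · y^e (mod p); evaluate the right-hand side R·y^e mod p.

94^2 = 8836 ≡ 216
94^4 ≡ 216^2 = 46656 ≡ 108
94^8 ≡ 108^2 = 11664 ≡ 27
94^16 ≡ 27^2 = 729 ≡ 298
94^32 ≡ 298^2 = 88804 ≡ 18
94^64 ≡ 18^2 = 324
94^128 ≡ 324^2 = 104976 ≡ 243
94^256 ≡ 243^2 = 59049 ≡ 2
266 = 256 + 8 + 2, so 94^266 ≡ 2·27·216 ≡ 27 (mod 431)
R · y^e ≡ 404·27 = 10908 ≡ 133 (mod 431)

133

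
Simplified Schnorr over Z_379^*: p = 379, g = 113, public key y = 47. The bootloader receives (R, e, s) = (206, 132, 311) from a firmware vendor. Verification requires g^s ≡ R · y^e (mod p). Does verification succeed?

passes

g^s mod p:
113^2 = 12769 ≡ 262
113^4 ≡ 262^2 = 68644 ≡ 45
113^8 ≡ 45^2 = 2025 ≡ 130
113^16 ≡ 130^2 = 16900 ≡ 224
113^32 ≡ 224^2 = 50176 ≡ 148
113^64 ≡ 148^2 = 21904 ≡ 301
113^128 ≡ 301^2 = 90601 ≡ 20
113^256 ≡ 20^2 = 400 ≡ 21
311 = 256 + 32 + 16 + 4 + 2 + 1, so 113^311 ≡ 21·148·224·45·262·113 ≡ 18 (mod 379)
R · y^e mod p:
47^2 = 2209 ≡ 314
47^4 ≡ 314^2 = 98596 ≡ 56
47^8 ≡ 56^2 = 3136 ≡ 104
47^16 ≡ 104^2 = 10816 ≡ 204
47^32 ≡ 204^2 = 41616 ≡ 305
47^64 ≡ 305^2 = 93025 ≡ 170
47^128 ≡ 170^2 = 28900 ≡ 96
132 = 128 + 4, so 47^132 ≡ 96·56 ≡ 70 (mod 379)
206·70 = 14420 ≡ 18 (mod 379)
18 ≡ 18 (mod 379); signature holds.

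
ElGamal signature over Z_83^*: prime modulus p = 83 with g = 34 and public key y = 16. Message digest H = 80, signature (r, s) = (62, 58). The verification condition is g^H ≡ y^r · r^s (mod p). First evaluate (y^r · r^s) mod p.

16^2 = 256 ≡ 7
16^4 ≡ 7^2 = 49
16^8 ≡ 49^2 = 2401 ≡ 77
16^16 ≡ 77^2 = 5929 ≡ 36
16^32 ≡ 36^2 = 1296 ≡ 51
62 = 32 + 16 + 8 + 4 + 2, so 16^62 ≡ 51·36·77·49·7 ≡ 4 (mod 83)
62^2 = 3844 ≡ 26
62^4 ≡ 26^2 = 676 ≡ 12
62^8 ≡ 12^2 = 144 ≡ 61
62^16 ≡ 61^2 = 3721 ≡ 69
62^32 ≡ 69^2 = 4761 ≡ 30
58 = 32 + 16 + 8 + 2, so 62^58 ≡ 30·69·61·26 ≡ 38 (mod 83)
y^r · r^s ≡ 4·38 = 152 ≡ 69 (mod 83)

69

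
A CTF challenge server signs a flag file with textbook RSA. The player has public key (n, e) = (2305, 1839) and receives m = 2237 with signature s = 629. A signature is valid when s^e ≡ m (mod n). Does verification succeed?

fails

s^2 ≡ 629^2 = 395641 ≡ 1486
s^4 ≡ 1486^2 = 2208196 ≡ 6
s^8 ≡ 6^2 = 36
s^16 ≡ 36^2 = 1296
s^32 ≡ 1296^2 = 1679616 ≡ 1576
s^64 ≡ 1576^2 = 2483776 ≡ 1291
s^128 ≡ 1291^2 = 1666681 ≡ 166
s^256 ≡ 166^2 = 27556 ≡ 2201
s^512 ≡ 2201^2 = 4844401 ≡ 1596
s^1024 ≡ 1596^2 = 2547216 ≡ 191
1839 = 1024 + 512 + 256 + 32 + 8 + 4 + 2 + 1, so s^1839 ≡ 191·1596·2201·1576·36·6·1486·629 ≡ 579 (mod 2305)
s^1839 mod 2305 = 579, but m = 2237.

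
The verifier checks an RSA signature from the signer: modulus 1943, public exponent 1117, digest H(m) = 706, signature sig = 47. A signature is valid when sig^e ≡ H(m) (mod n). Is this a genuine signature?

sig^2 ≡ 47^2 = 2209 ≡ 266
sig^4 ≡ 266^2 = 70756 ≡ 808
sig^8 ≡ 808^2 = 652864 ≡ 16
sig^16 ≡ 16^2 = 256
sig^32 ≡ 256^2 = 65536 ≡ 1417
sig^64 ≡ 1417^2 = 2007889 ≡ 770
sig^128 ≡ 770^2 = 592900 ≡ 285
sig^256 ≡ 285^2 = 81225 ≡ 1562
sig^512 ≡ 1562^2 = 2439844 ≡ 1379
sig^1024 ≡ 1379^2 = 1901641 ≡ 1387
1117 = 1024 + 64 + 16 + 8 + 4 + 1, so sig^1117 ≡ 1387·770·256·16·808·47 ≡ 706 (mod 1943)
sig^1117 mod 1943 = 706 matches H(m).

genuine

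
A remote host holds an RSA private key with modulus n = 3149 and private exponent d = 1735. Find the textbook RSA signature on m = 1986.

Squares mod 3149: m^1≡1986, m^2≡1648, m^4≡1466, m^8≡1538, m^16≡545, m^32≡1019, m^64≡2340, m^128≡2638, m^256≡2903, m^512≡685, m^1024≡24
1735 = 1024 + 512 + 128 + 64 + 4 + 2 + 1, so m^1735 ≡ 24·685·2638·2340·1466·1648·1986 ≡ 807 (mod 3149)

807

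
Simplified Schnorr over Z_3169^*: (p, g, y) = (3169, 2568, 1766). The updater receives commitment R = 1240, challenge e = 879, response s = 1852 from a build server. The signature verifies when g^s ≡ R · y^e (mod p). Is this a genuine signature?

genuine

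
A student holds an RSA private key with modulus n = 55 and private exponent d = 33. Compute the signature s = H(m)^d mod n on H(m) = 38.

(H(m))^2 ≡ 38^2 = 1444 ≡ 14
(H(m))^4 ≡ 14^2 = 196 ≡ 31
(H(m))^8 ≡ 31^2 = 961 ≡ 26
(H(m))^16 ≡ 26^2 = 676 ≡ 16
(H(m))^32 ≡ 16^2 = 256 ≡ 36
33 = 32 + 1, so (H(m))^33 ≡ 36·38 ≡ 48 (mod 55)

48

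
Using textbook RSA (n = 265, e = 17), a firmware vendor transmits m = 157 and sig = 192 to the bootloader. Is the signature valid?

Squares mod 265: sig^1≡192, sig^2≡29, sig^4≡46, sig^8≡261, sig^16≡16
17 = 16 + 1, so sig^17 ≡ 16·192 ≡ 157 (mod 265)
157 = m, so the signature checks out.

valid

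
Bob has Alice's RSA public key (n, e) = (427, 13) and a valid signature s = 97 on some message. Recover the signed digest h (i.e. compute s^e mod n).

Squares mod 427: s^1≡97, s^2≡15, s^4≡225, s^8≡239
13 = 8 + 4 + 1, so s^13 ≡ 239·225·97 ≡ 370 (mod 427)

370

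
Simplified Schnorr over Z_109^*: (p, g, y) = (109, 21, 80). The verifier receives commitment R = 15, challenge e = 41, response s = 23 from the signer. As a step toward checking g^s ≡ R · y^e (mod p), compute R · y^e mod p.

48

Squares mod 109: 80^1≡80, 80^2≡78, 80^4≡89, 80^8≡73, 80^16≡97, 80^32≡35
41 = 32 + 8 + 1, so 80^41 ≡ 35·73·80 ≡ 25 (mod 109)
R · y^e ≡ 15·25 = 375 ≡ 48 (mod 109)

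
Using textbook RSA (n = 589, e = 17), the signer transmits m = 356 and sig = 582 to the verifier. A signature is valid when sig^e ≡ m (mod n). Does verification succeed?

sig^17 mod 589 = 540
sig^17 mod 589 = 540, but m = 356.

fails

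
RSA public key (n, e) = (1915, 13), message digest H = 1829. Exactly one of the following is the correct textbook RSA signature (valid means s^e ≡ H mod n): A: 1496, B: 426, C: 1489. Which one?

C

Candidate A: Squares mod 1915: 1496^1≡1496, 1496^2≡1296, 1496^4≡161, 1496^8≡1026; 13 = 8 + 4 + 1, so 1496^13 ≡ 1026·161·1496 ≡ 911 (mod 1915)
Candidate B: Squares mod 1915: 426^1≡426, 426^2≡1466, 426^4≡526, 426^8≡916; 13 = 8 + 4 + 1, so 426^13 ≡ 916·526·426 ≡ 86 (mod 1915)
Candidate C: Squares mod 1915: 1489^1≡1489, 1489^2≡1466, 1489^4≡526, 1489^8≡916; 13 = 8 + 4 + 1, so 1489^13 ≡ 916·526·1489 ≡ 1829 (mod 1915)
  → matches H = 1829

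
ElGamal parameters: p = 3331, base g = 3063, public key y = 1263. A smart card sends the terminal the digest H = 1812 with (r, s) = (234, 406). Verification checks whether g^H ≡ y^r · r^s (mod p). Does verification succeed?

Left side g^H mod p:
3063^1812 mod 3331 = 515
Right side y^r · r^s mod p:
1263^234 mod 3331 = 1295
234^406 mod 3331 = 1632
1295·1632 = 2113440 ≡ 1586 (mod 3331)
515 ≠ 1586, so verification fails.

fails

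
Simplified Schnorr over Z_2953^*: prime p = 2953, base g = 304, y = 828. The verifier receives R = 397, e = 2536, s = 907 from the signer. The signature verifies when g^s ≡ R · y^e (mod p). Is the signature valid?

invalid

g^s mod p:
304^907 mod 2953 = 2496
R · y^e mod p:
828^2536 mod 2953 = 356
397·356 = 141332 ≡ 2541 (mod 2953)
2496 ≠ 2541; the check fails.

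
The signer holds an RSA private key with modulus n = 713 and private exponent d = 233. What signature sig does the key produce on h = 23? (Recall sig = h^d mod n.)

Squares mod 713: h^1≡23, h^2≡529, h^4≡345, h^8≡667, h^16≡690, h^32≡529, h^64≡345, h^128≡667
233 = 128 + 64 + 32 + 8 + 1, so h^233 ≡ 667·345·529·667·23 ≡ 46 (mod 713)

46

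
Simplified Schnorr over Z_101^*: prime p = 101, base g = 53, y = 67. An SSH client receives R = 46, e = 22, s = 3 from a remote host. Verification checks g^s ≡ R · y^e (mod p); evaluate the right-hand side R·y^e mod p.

3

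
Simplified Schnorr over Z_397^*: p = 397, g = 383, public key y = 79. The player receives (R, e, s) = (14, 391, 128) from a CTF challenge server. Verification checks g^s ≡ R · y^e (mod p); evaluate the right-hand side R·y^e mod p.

196

Squares mod 397: 79^1≡79, 79^2≡286, 79^4≡14, 79^8≡196, 79^16≡304, 79^32≡312, 79^64≡79, 79^128≡286, 79^256≡14
391 = 256 + 128 + 4 + 2 + 1, so 79^391 ≡ 14·286·14·286·79 ≡ 14 (mod 397)
R · y^e ≡ 14·14 = 196 ≡ 196 (mod 397)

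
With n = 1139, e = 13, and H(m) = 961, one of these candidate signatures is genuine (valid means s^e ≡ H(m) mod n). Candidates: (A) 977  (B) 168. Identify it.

Candidate A: 977^2 = 954529 ≡ 47; 977^4 ≡ 47^2 = 2209 ≡ 1070; 977^8 ≡ 1070^2 = 1144900 ≡ 205; 13 = 8 + 4 + 1, so 977^13 ≡ 205·1070·977 ≡ 961 (mod 1139)
  → matches H(m) = 961
Candidate B: 168^2 = 28224 ≡ 888; 168^4 ≡ 888^2 = 788544 ≡ 356; 168^8 ≡ 356^2 = 126736 ≡ 307; 13 = 8 + 4 + 1, so 168^13 ≡ 307·356·168 ≡ 376 (mod 1139)

A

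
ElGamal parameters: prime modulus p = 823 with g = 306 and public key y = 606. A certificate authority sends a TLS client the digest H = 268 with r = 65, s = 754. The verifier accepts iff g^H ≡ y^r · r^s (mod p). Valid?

yes

Left side g^H mod p:
Squares mod 823: 306^1≡306, 306^2≡637, 306^4≡30, 306^8≡77, 306^16≡168, 306^32≡242, 306^64≡131, 306^128≡701, 306^256≡70
268 = 256 + 8 + 4, so 306^268 ≡ 70·77·30 ≡ 392 (mod 823)
Right side y^r · r^s mod p:
Squares mod 823: 606^1≡606, 606^2≡178, 606^4≡410, 606^8≡208, 606^16≡468, 606^32≡106, 606^64≡537
65 = 64 + 1, so 606^65 ≡ 537·606 ≡ 337 (mod 823)
Squares mod 823: 65^1≡65, 65^2≡110, 65^4≡578, 65^8≡769, 65^16≡447, 65^32≡643, 65^64≡303, 65^128≡456, 65^256≡540, 65^512≡258
754 = 512 + 128 + 64 + 32 + 16 + 2, so 65^754 ≡ 258·456·303·643·447·110 ≡ 409 (mod 823)
337·409 = 137833 ≡ 392 (mod 823)
392 ≡ 392 (mod 823), so the signature is genuine.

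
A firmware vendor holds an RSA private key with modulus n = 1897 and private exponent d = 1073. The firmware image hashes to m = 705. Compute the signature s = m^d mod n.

m^2 ≡ 705^2 = 497025 ≡ 11
m^4 ≡ 11^2 = 121
m^8 ≡ 121^2 = 14641 ≡ 1362
m^16 ≡ 1362^2 = 1855044 ≡ 1675
m^32 ≡ 1675^2 = 2805625 ≡ 1859
m^64 ≡ 1859^2 = 3455881 ≡ 1444
m^128 ≡ 1444^2 = 2085136 ≡ 333
m^256 ≡ 333^2 = 110889 ≡ 863
m^512 ≡ 863^2 = 744769 ≡ 1145
m^1024 ≡ 1145^2 = 1311025 ≡ 198
1073 = 1024 + 32 + 16 + 1, so m^1073 ≡ 198·1859·1675·705 ≡ 1417 (mod 1897)

1417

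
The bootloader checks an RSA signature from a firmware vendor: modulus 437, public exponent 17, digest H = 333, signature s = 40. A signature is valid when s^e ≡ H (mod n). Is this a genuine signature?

s^17 mod 437 = 333
Since 333 equals the digest 333, verification succeeds.

genuine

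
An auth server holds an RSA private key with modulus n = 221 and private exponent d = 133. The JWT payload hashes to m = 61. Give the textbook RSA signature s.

m^133 mod 221 = 74

74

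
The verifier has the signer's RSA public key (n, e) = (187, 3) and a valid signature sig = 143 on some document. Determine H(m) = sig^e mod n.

sig^2 ≡ 143^2 = 20449 ≡ 66
3 = 2 + 1, so sig^3 ≡ 66·143 ≡ 88 (mod 187)

88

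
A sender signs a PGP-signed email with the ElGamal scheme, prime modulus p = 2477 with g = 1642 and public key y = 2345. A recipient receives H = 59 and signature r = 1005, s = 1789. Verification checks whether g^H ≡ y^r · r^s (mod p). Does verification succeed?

Left side g^H mod p:
Squares mod 2477: 1642^1≡1642, 1642^2≡1188, 1642^4≡1931, 1642^8≡876, 1642^16≡1983, 1642^32≡1290
59 = 32 + 16 + 8 + 2 + 1, so 1642^59 ≡ 1290·1983·876·1188·1642 ≡ 2125 (mod 2477)
Right side y^r · r^s mod p:
Squares mod 2477: 2345^1≡2345, 2345^2≡85, 2345^4≡2271, 2345^8≡327, 2345^16≡418, 2345^32≡1334, 2345^64≡1070, 2345^128≡526, 2345^256≡1729, 2345^512≡2179
1005 = 512 + 256 + 128 + 64 + 32 + 8 + 4 + 1, so 2345^1005 ≡ 2179·1729·526·1070·1334·327·2271·2345 ≡ 1374 (mod 2477)
Squares mod 2477: 1005^1≡1005, 1005^2≡1886, 1005^4≡24, 1005^8≡576, 1005^16≡2335, 1005^32≡348, 1005^64≡2208, 1005^128≡528, 1005^256≡1360, 1005^512≡1758, 1005^1024≡1745
1789 = 1024 + 512 + 128 + 64 + 32 + 16 + 8 + 4 + 1, so 1005^1789 ≡ 1745·1758·528·2208·348·2335·576·24·1005 ≡ 2383 (mod 2477)
1374·2383 = 3274242 ≡ 2125 (mod 2477)
2125 ≡ 2125 (mod 2477), so the signature is genuine.

passes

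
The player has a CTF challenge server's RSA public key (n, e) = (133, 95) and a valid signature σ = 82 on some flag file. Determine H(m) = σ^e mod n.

24

σ^2 ≡ 82^2 = 6724 ≡ 74
σ^4 ≡ 74^2 = 5476 ≡ 23
σ^8 ≡ 23^2 = 529 ≡ 130
σ^16 ≡ 130^2 = 16900 ≡ 9
σ^32 ≡ 9^2 = 81
σ^64 ≡ 81^2 = 6561 ≡ 44
95 = 64 + 16 + 8 + 4 + 2 + 1, so σ^95 ≡ 44·9·130·23·74·82 ≡ 24 (mod 133)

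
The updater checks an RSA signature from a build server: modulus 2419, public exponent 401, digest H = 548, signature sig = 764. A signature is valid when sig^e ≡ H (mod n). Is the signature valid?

sig^401 mod 2419 = 1871
The recovered value 1871 does not match the digest 548.

invalid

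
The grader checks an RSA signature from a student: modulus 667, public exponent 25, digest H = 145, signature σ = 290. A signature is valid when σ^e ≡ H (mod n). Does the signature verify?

verifies

σ^2 ≡ 290^2 = 84100 ≡ 58
σ^4 ≡ 58^2 = 3364 ≡ 29
σ^8 ≡ 29^2 = 841 ≡ 174
σ^16 ≡ 174^2 = 30276 ≡ 261
25 = 16 + 8 + 1, so σ^25 ≡ 261·174·290 ≡ 145 (mod 667)
145 = H, so the signature checks out.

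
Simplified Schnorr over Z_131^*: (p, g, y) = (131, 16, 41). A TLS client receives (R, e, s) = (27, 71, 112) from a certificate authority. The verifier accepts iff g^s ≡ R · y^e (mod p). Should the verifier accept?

g^s mod p:
16^112 mod 131 = 44
R · y^e mod p:
41^71 mod 131 = 94
27·94 = 2538 ≡ 49 (mod 131)
44 ≠ 49; the check fails.

reject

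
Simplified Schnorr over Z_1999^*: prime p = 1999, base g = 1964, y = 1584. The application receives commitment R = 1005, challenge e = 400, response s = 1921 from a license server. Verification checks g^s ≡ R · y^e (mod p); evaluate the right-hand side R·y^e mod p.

1035

1584^400 mod 1999 = 1642
R · y^e ≡ 1005·1642 = 1650210 ≡ 1035 (mod 1999)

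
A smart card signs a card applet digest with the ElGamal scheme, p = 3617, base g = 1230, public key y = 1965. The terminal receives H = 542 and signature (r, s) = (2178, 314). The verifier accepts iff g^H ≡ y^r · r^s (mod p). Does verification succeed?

Left side g^H mod p:
1230^2 = 1512900 ≡ 994
1230^4 ≡ 994^2 = 988036 ≡ 595
1230^8 ≡ 595^2 = 354025 ≡ 3176
1230^16 ≡ 3176^2 = 10086976 ≡ 2780
1230^32 ≡ 2780^2 = 7728400 ≡ 2488
1230^64 ≡ 2488^2 = 6190144 ≡ 1457
1230^128 ≡ 1457^2 = 2122849 ≡ 3287
1230^256 ≡ 3287^2 = 10804369 ≡ 390
1230^512 ≡ 390^2 = 152100 ≡ 186
542 = 512 + 16 + 8 + 4 + 2, so 1230^542 ≡ 186·2780·3176·595·994 ≡ 844 (mod 3617)
Right side y^r · r^s mod p:
1965^2 = 3861225 ≡ 1886
1965^4 ≡ 1886^2 = 3556996 ≡ 1485
1965^8 ≡ 1485^2 = 2205225 ≡ 2472
1965^16 ≡ 2472^2 = 6110784 ≡ 1671
1965^32 ≡ 1671^2 = 2792241 ≡ 3534
1965^64 ≡ 3534^2 = 12489156 ≡ 3272
1965^128 ≡ 3272^2 = 10705984 ≡ 3281
1965^256 ≡ 3281^2 = 10764961 ≡ 769
1965^512 ≡ 769^2 = 591361 ≡ 1790
1965^1024 ≡ 1790^2 = 3204100 ≡ 3055
1965^2048 ≡ 3055^2 = 9333025 ≡ 1165
2178 = 2048 + 128 + 2, so 1965^2178 ≡ 1165·3281·1886 ≡ 2796 (mod 3617)
2178^2 = 4743684 ≡ 1797
2178^4 ≡ 1797^2 = 3229209 ≡ 2845
2178^8 ≡ 2845^2 = 8094025 ≡ 2796
2178^16 ≡ 2796^2 = 7817616 ≡ 1279
2178^32 ≡ 1279^2 = 1635841 ≡ 957
2178^64 ≡ 957^2 = 915849 ≡ 748
2178^128 ≡ 748^2 = 559504 ≡ 2486
2178^256 ≡ 2486^2 = 6180196 ≡ 2360
314 = 256 + 32 + 16 + 8 + 2, so 2178^314 ≡ 2360·957·1279·2796·1797 ≡ 1593 (mod 3617)
2796·1593 = 4454028 ≡ 1501 (mod 3617)
844 ≠ 1501, so verification fails.

fails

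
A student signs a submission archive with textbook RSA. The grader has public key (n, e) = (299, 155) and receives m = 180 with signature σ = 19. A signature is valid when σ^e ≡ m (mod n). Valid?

σ^155 mod 299 = 180
180 = m, so the signature checks out.

yes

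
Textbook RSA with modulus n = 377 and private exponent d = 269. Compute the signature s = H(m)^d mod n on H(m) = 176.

50

(H(m))^2 ≡ 176^2 = 30976 ≡ 62
(H(m))^4 ≡ 62^2 = 3844 ≡ 74
(H(m))^8 ≡ 74^2 = 5476 ≡ 198
(H(m))^16 ≡ 198^2 = 39204 ≡ 373
(H(m))^32 ≡ 373^2 = 139129 ≡ 16
(H(m))^64 ≡ 16^2 = 256
(H(m))^128 ≡ 256^2 = 65536 ≡ 315
(H(m))^256 ≡ 315^2 = 99225 ≡ 74
269 = 256 + 8 + 4 + 1, so (H(m))^269 ≡ 74·198·74·176 ≡ 50 (mod 377)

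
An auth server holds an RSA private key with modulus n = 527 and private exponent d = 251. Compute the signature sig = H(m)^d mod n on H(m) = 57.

192

Squares mod 527: (H(m))^1≡57, (H(m))^2≡87, (H(m))^4≡191, (H(m))^8≡118, (H(m))^16≡222, (H(m))^32≡273, (H(m))^64≡222, (H(m))^128≡273
251 = 128 + 64 + 32 + 16 + 8 + 2 + 1, so (H(m))^251 ≡ 273·222·273·222·118·87·57 ≡ 192 (mod 527)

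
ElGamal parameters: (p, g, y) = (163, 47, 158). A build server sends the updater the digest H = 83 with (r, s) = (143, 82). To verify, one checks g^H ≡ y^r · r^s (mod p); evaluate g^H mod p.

90

47^2 = 2209 ≡ 90
47^4 ≡ 90^2 = 8100 ≡ 113
47^8 ≡ 113^2 = 12769 ≡ 55
47^16 ≡ 55^2 = 3025 ≡ 91
47^32 ≡ 91^2 = 8281 ≡ 131
47^64 ≡ 131^2 = 17161 ≡ 46
83 = 64 + 16 + 2 + 1, so 47^83 ≡ 46·91·90·47 ≡ 90 (mod 163)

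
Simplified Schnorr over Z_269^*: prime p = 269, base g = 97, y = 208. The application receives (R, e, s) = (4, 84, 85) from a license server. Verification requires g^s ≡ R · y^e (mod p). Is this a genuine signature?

g^s mod p:
97^2 = 9409 ≡ 263
97^4 ≡ 263^2 = 69169 ≡ 36
97^8 ≡ 36^2 = 1296 ≡ 220
97^16 ≡ 220^2 = 48400 ≡ 249
97^32 ≡ 249^2 = 62001 ≡ 131
97^64 ≡ 131^2 = 17161 ≡ 214
85 = 64 + 16 + 4 + 1, so 97^85 ≡ 214·249·36·97 ≡ 149 (mod 269)
R · y^e mod p:
208^2 = 43264 ≡ 224
208^4 ≡ 224^2 = 50176 ≡ 142
208^8 ≡ 142^2 = 20164 ≡ 258
208^16 ≡ 258^2 = 66564 ≡ 121
208^32 ≡ 121^2 = 14641 ≡ 115
208^64 ≡ 115^2 = 13225 ≡ 44
84 = 64 + 16 + 4, so 208^84 ≡ 44·121·142 ≡ 118 (mod 269)
4·118 = 472 ≡ 203 (mod 269)
149 ≠ 203; the check fails.

forged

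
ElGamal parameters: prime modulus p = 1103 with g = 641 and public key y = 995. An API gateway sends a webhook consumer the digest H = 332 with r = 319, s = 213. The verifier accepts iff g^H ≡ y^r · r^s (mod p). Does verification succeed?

fails

Left side g^H mod p:
Squares mod 1103: 641^1≡641, 641^2≡565, 641^4≡458, 641^8≡194, 641^16≡134, 641^32≡308, 641^64≡6, 641^128≡36, 641^256≡193
332 = 256 + 64 + 8 + 4, so 641^332 ≡ 193·6·194·458 ≡ 570 (mod 1103)
Right side y^r · r^s mod p:
Squares mod 1103: 995^1≡995, 995^2≡634, 995^4≡464, 995^8≡211, 995^16≡401, 995^32≡866, 995^64≡1019, 995^128≡438, 995^256≡1025
319 = 256 + 32 + 16 + 8 + 4 + 2 + 1, so 995^319 ≡ 1025·866·401·211·464·634·995 ≡ 307 (mod 1103)
Squares mod 1103: 319^1≡319, 319^2≡285, 319^4≡706, 319^8≡983, 319^16≡61, 319^32≡412, 319^64≡985, 319^128≡688
213 = 128 + 64 + 16 + 4 + 1, so 319^213 ≡ 688·985·61·706·319 ≡ 57 (mod 1103)
307·57 = 17499 ≡ 954 (mod 1103)
570 ≠ 954, so verification fails.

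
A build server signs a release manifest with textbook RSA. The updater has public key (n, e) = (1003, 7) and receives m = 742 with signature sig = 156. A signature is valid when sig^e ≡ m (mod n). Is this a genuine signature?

genuine

sig^2 ≡ 156^2 = 24336 ≡ 264
sig^4 ≡ 264^2 = 69696 ≡ 489
7 = 4 + 2 + 1, so sig^7 ≡ 489·264·156 ≡ 742 (mod 1003)
sig^7 mod 1003 = 742 matches m.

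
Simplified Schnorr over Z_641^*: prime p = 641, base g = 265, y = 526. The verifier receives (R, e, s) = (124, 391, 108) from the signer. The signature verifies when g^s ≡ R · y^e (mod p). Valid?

yes

g^s mod p:
265^2 = 70225 ≡ 356
265^4 ≡ 356^2 = 126736 ≡ 459
265^8 ≡ 459^2 = 210681 ≡ 433
265^16 ≡ 433^2 = 187489 ≡ 317
265^32 ≡ 317^2 = 100489 ≡ 493
265^64 ≡ 493^2 = 243049 ≡ 110
108 = 64 + 32 + 8 + 4, so 265^108 ≡ 110·493·433·459 ≡ 180 (mod 641)
R · y^e mod p:
526^2 = 276676 ≡ 405
526^4 ≡ 405^2 = 164025 ≡ 570
526^8 ≡ 570^2 = 324900 ≡ 554
526^16 ≡ 554^2 = 306916 ≡ 518
526^32 ≡ 518^2 = 268324 ≡ 386
526^64 ≡ 386^2 = 148996 ≡ 284
526^128 ≡ 284^2 = 80656 ≡ 531
526^256 ≡ 531^2 = 281961 ≡ 562
391 = 256 + 128 + 4 + 2 + 1, so 526^391 ≡ 562·531·570·405·526 ≡ 415 (mod 641)
124·415 = 51460 ≡ 180 (mod 641)
180 ≡ 180 (mod 641); signature holds.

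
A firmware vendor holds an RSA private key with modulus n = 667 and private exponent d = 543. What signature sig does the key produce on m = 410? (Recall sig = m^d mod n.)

411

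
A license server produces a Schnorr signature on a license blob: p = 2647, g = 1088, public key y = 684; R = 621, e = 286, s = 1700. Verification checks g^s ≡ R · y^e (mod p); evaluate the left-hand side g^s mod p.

25

Squares mod 2647: 1088^1≡1088, 1088^2≡535, 1088^4≡349, 1088^8≡39, 1088^16≡1521, 1088^32≡2610, 1088^64≡1369, 1088^128≡85, 1088^256≡1931, 1088^512≡1785, 1088^1024≡1884
1700 = 1024 + 512 + 128 + 32 + 4, so 1088^1700 ≡ 1884·1785·85·2610·349 ≡ 25 (mod 2647)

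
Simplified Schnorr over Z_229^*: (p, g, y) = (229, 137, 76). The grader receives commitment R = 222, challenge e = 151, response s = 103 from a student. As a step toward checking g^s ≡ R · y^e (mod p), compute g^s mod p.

66

Squares mod 229: 137^1≡137, 137^2≡220, 137^4≡81, 137^8≡149, 137^16≡217, 137^32≡144, 137^64≡126
103 = 64 + 32 + 4 + 2 + 1, so 137^103 ≡ 126·144·81·220·137 ≡ 66 (mod 229)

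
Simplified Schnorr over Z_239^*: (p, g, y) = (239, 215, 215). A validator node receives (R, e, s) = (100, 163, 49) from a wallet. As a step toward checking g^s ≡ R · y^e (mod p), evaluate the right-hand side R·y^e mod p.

238

Squares mod 239: 215^1≡215, 215^2≡98, 215^4≡44, 215^8≡24, 215^16≡98, 215^32≡44, 215^64≡24, 215^128≡98
163 = 128 + 32 + 2 + 1, so 215^163 ≡ 98·44·98·215 ≡ 141 (mod 239)
R · y^e ≡ 100·141 = 14100 ≡ 238 (mod 239)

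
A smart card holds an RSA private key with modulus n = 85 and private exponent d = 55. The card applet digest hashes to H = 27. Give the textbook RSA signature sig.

H^55 mod 85 = 73

73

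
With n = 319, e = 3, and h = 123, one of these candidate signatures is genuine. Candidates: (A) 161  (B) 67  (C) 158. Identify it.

A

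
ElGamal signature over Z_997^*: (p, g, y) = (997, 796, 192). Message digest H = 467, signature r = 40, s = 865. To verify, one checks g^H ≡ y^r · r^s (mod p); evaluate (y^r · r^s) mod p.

686

192^40 mod 997 = 30
40^865 mod 997 = 754
y^r · r^s ≡ 30·754 = 22620 ≡ 686 (mod 997)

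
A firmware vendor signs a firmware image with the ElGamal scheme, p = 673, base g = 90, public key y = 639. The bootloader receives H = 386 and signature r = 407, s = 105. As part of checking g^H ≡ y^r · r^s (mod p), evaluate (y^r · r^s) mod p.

74

639^2 = 408321 ≡ 483
639^4 ≡ 483^2 = 233289 ≡ 431
639^8 ≡ 431^2 = 185761 ≡ 13
639^16 ≡ 13^2 = 169
639^32 ≡ 169^2 = 28561 ≡ 295
639^64 ≡ 295^2 = 87025 ≡ 208
639^128 ≡ 208^2 = 43264 ≡ 192
639^256 ≡ 192^2 = 36864 ≡ 522
407 = 256 + 128 + 16 + 4 + 2 + 1, so 639^407 ≡ 522·192·169·431·483·639 ≡ 515 (mod 673)
407^2 = 165649 ≡ 91
407^4 ≡ 91^2 = 8281 ≡ 205
407^8 ≡ 205^2 = 42025 ≡ 299
407^16 ≡ 299^2 = 89401 ≡ 565
407^32 ≡ 565^2 = 319225 ≡ 223
407^64 ≡ 223^2 = 49729 ≡ 600
105 = 64 + 32 + 8 + 1, so 407^105 ≡ 600·223·299·407 ≡ 434 (mod 673)
y^r · r^s ≡ 515·434 = 223510 ≡ 74 (mod 673)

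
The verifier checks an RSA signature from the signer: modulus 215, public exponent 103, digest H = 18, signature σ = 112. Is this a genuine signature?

genuine

Squares mod 215: σ^1≡112, σ^2≡74, σ^4≡101, σ^8≡96, σ^16≡186, σ^32≡196, σ^64≡146
103 = 64 + 32 + 4 + 2 + 1, so σ^103 ≡ 146·196·101·74·112 ≡ 18 (mod 215)
Since 18 equals the digest 18, verification succeeds.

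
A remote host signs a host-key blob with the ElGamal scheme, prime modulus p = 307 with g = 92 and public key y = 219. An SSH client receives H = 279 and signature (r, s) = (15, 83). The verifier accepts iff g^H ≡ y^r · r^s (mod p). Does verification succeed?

Left side g^H mod p:
92^2 = 8464 ≡ 175
92^4 ≡ 175^2 = 30625 ≡ 232
92^8 ≡ 232^2 = 53824 ≡ 99
92^16 ≡ 99^2 = 9801 ≡ 284
92^32 ≡ 284^2 = 80656 ≡ 222
92^64 ≡ 222^2 = 49284 ≡ 164
92^128 ≡ 164^2 = 26896 ≡ 187
92^256 ≡ 187^2 = 34969 ≡ 278
279 = 256 + 16 + 4 + 2 + 1, so 92^279 ≡ 278·284·232·175·92 ≡ 27 (mod 307)
Right side y^r · r^s mod p:
219^2 = 47961 ≡ 69
219^4 ≡ 69^2 = 4761 ≡ 156
219^8 ≡ 156^2 = 24336 ≡ 83
15 = 8 + 4 + 2 + 1, so 219^15 ≡ 83·156·69·219 ≡ 295 (mod 307)
15^2 = 225
15^4 ≡ 225^2 = 50625 ≡ 277
15^8 ≡ 277^2 = 76729 ≡ 286
15^16 ≡ 286^2 = 81796 ≡ 134
15^32 ≡ 134^2 = 17956 ≡ 150
15^64 ≡ 150^2 = 22500 ≡ 89
83 = 64 + 16 + 2 + 1, so 15^83 ≡ 89·134·225·15 ≡ 94 (mod 307)
295·94 = 27730 ≡ 100 (mod 307)
27 ≠ 100, so verification fails.

fails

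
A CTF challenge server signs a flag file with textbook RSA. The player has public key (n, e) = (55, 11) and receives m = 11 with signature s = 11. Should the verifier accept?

accept

s^11 mod 55 = 11
Since 11 equals the digest 11, verification succeeds.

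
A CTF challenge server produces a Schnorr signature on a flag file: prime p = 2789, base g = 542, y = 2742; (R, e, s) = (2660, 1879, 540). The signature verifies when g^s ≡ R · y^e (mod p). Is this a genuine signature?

genuine

g^s mod p:
542^2 = 293764 ≡ 919
542^4 ≡ 919^2 = 844561 ≡ 2283
542^8 ≡ 2283^2 = 5212089 ≡ 2237
542^16 ≡ 2237^2 = 5004169 ≡ 703
542^32 ≡ 703^2 = 494209 ≡ 556
542^64 ≡ 556^2 = 309136 ≡ 2346
542^128 ≡ 2346^2 = 5503716 ≡ 1019
542^256 ≡ 1019^2 = 1038361 ≡ 853
542^512 ≡ 853^2 = 727609 ≡ 2469
540 = 512 + 16 + 8 + 4, so 542^540 ≡ 2469·703·2237·2283 ≡ 528 (mod 2789)
R · y^e mod p:
2742^2 = 7518564 ≡ 2209
2742^4 ≡ 2209^2 = 4879681 ≡ 1720
2742^8 ≡ 1720^2 = 2958400 ≡ 2060
2742^16 ≡ 2060^2 = 4243600 ≡ 1531
2742^32 ≡ 1531^2 = 2343961 ≡ 1201
2742^64 ≡ 1201^2 = 1442401 ≡ 488
2742^128 ≡ 488^2 = 238144 ≡ 1079
2742^256 ≡ 1079^2 = 1164241 ≡ 1228
2742^512 ≡ 1228^2 = 1507984 ≡ 1924
2742^1024 ≡ 1924^2 = 3701776 ≡ 773
1879 = 1024 + 512 + 256 + 64 + 16 + 4 + 2 + 1, so 2742^1879 ≡ 773·1924·1228·488·1531·1720·2209·2742 ≡ 1812 (mod 2789)
2660·1812 = 4819920 ≡ 528 (mod 2789)
528 ≡ 528 (mod 2789); signature holds.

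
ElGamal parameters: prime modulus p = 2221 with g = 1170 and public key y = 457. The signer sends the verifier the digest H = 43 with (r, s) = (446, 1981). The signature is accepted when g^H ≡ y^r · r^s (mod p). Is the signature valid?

Left side g^H mod p:
Squares mod 2221: 1170^1≡1170, 1170^2≡764, 1170^4≡1794, 1170^8≡207, 1170^16≡650, 1170^32≡510
43 = 32 + 8 + 2 + 1, so 1170^43 ≡ 510·207·764·1170 ≡ 1962 (mod 2221)
Right side y^r · r^s mod p:
Squares mod 2221: 457^1≡457, 457^2≡75, 457^4≡1183, 457^8≡259, 457^16≡451, 457^32≡1290, 457^64≡571, 457^128≡1775, 457^256≡1247
446 = 256 + 128 + 32 + 16 + 8 + 4 + 2, so 457^446 ≡ 1247·1775·1290·451·259·1183·75 ≡ 75 (mod 2221)
Squares mod 2221: 446^1≡446, 446^2≡1247, 446^4≡309, 446^8≡2199, 446^16≡484, 446^32≡1051, 446^64≡764, 446^128≡1794, 446^256≡207, 446^512≡650, 446^1024≡510
1981 = 1024 + 512 + 256 + 128 + 32 + 16 + 8 + 4 + 1, so 446^1981 ≡ 510·650·207·1794·1051·484·2199·309·446 ≡ 1472 (mod 2221)
75·1472 = 110400 ≡ 1571 (mod 2221)
1962 ≠ 1571, so verification fails.

invalid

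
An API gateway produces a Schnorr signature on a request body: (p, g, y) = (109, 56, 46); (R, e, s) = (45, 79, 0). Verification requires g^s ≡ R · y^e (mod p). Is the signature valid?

invalid

g^s mod p:
56^0 mod 109 = 1
R · y^e mod p:
46^2 = 2116 ≡ 45
46^4 ≡ 45^2 = 2025 ≡ 63
46^8 ≡ 63^2 = 3969 ≡ 45
46^16 ≡ 45^2 = 2025 ≡ 63
46^32 ≡ 63^2 = 3969 ≡ 45
46^64 ≡ 45^2 = 2025 ≡ 63
79 = 64 + 8 + 4 + 2 + 1, so 46^79 ≡ 63·45·63·45·46 ≡ 46 (mod 109)
45·46 = 2070 ≡ 108 (mod 109)
1 ≠ 108; the check fails.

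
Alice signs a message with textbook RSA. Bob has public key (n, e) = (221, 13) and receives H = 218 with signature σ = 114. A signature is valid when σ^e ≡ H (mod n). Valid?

yes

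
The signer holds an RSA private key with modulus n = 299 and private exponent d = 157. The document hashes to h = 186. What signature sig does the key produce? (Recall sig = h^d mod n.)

238

h^2 ≡ 186^2 = 34596 ≡ 211
h^4 ≡ 211^2 = 44521 ≡ 269
h^8 ≡ 269^2 = 72361 ≡ 3
h^16 ≡ 3^2 = 9
h^32 ≡ 9^2 = 81
h^64 ≡ 81^2 = 6561 ≡ 282
h^128 ≡ 282^2 = 79524 ≡ 289
157 = 128 + 16 + 8 + 4 + 1, so h^157 ≡ 289·9·3·269·186 ≡ 238 (mod 299)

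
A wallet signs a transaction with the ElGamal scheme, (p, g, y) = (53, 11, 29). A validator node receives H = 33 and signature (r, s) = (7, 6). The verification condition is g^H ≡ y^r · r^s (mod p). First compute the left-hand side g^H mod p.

25

Squares mod 53: 11^1≡11, 11^2≡15, 11^4≡13, 11^8≡10, 11^16≡47, 11^32≡36
33 = 32 + 1, so 11^33 ≡ 36·11 ≡ 25 (mod 53)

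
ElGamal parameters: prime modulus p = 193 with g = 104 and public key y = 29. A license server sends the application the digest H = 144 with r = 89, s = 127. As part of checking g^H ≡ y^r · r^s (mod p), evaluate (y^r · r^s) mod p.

29^2 = 841 ≡ 69
29^4 ≡ 69^2 = 4761 ≡ 129
29^8 ≡ 129^2 = 16641 ≡ 43
29^16 ≡ 43^2 = 1849 ≡ 112
29^32 ≡ 112^2 = 12544 ≡ 192
29^64 ≡ 192^2 = 36864 ≡ 1
89 = 64 + 16 + 8 + 1, so 29^89 ≡ 1·112·43·29 ≡ 125 (mod 193)
89^2 = 7921 ≡ 8
89^4 ≡ 8^2 = 64
89^8 ≡ 64^2 = 4096 ≡ 43
89^16 ≡ 43^2 = 1849 ≡ 112
89^32 ≡ 112^2 = 12544 ≡ 192
89^64 ≡ 192^2 = 36864 ≡ 1
127 = 64 + 32 + 16 + 8 + 4 + 2 + 1, so 89^127 ≡ 1·192·112·43·64·8·89 ≡ 180 (mod 193)
y^r · r^s ≡ 125·180 = 22500 ≡ 112 (mod 193)

112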